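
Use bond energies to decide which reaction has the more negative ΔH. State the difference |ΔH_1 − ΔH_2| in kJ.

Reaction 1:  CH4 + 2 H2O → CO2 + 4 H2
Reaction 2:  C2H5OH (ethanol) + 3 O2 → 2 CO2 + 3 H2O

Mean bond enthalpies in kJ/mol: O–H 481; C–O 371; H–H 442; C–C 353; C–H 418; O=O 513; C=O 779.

Reaction 2, by 1438 kJ

Reaction 1:
  Bonds broken (reactants):
    C–H: 4 × 418 = 1672
    O–H: 4 × 481 = 1924
    Σ(broken) = 3596 kJ
  Bonds formed (products):
    C=O: 2 × 779 = 1558
    H–H: 4 × 442 = 1768
    Σ(formed) = 3326 kJ
  ΔH_1 = 3596 − 3326 = +270 kJ
Reaction 2:
  Bonds broken (reactants):
    C–C: 1 × 353 = 353
    C–H: 5 × 418 = 2090
    C–O: 1 × 371 = 371
    O–H: 1 × 481 = 481
    O=O: 3 × 513 = 1539
    Σ(broken) = 4834 kJ
  Bonds formed (products):
    C=O: 4 × 779 = 3116
    O–H: 6 × 481 = 2886
    Σ(formed) = 6002 kJ
  ΔH_2 = 4834 − 6002 = −1168 kJ
ΔH_1 − ΔH_2 = +1438 kJ, so reaction 2 has the more negative ΔH; |ΔH_1 − ΔH_2| = 1438 kJ.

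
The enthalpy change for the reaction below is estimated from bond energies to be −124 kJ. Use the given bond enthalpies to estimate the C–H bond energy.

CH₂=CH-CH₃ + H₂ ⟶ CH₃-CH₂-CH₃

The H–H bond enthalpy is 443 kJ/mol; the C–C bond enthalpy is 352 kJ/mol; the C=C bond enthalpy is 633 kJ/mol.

D(C–H) ≈ 424 kJ/mol

Let D be the C–H bond energy.
Σ(broken) = 1×352 + 6×D + 1×633 + 1×443 = 1428 + 6D
Σ(formed) = 2×352 + 8×D = 704 + 8D
ΔH = Σ(broken) − Σ(formed) = (1428 + 6D) − (704 + 8D) = +724 − 2D
Setting this equal to −124 kJ gives 2D = 848, so D = 424 kJ/mol.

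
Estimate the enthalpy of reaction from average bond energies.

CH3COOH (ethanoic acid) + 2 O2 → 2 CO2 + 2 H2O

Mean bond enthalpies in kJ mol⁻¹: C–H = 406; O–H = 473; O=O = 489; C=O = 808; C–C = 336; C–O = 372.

ΔH ≈ −939 kJ

Bonds broken (reactants):
  C–C: 1 × 336 = 336
  C–H: 3 × 406 = 1218
  C–O: 1 × 372 = 372
  C=O: 1 × 808 = 808
  O–H: 1 × 473 = 473
  O=O: 2 × 489 = 978
  Σ(broken) = 4185 kJ
Bonds formed (products):
  C=O: 4 × 808 = 3232
  O–H: 4 × 473 = 1892
  Σ(formed) = 5124 kJ
ΔH = Σ(broken) − Σ(formed) = 4185 − 5124 = −939 kJ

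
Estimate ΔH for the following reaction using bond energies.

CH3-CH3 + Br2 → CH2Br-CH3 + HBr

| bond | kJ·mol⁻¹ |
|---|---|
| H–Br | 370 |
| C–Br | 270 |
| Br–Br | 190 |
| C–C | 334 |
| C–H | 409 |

ΔH ≈ −41 kJ

Bonds broken (reactants):
  Br–Br: 1 × 190 = 190
  C–C: 1 × 334 = 334
  C–H: 6 × 409 = 2454
  Σ(broken) = 2978 kJ
Bonds formed (products):
  C–Br: 1 × 270 = 270
  C–C: 1 × 334 = 334
  C–H: 5 × 409 = 2045
  H–Br: 1 × 370 = 370
  Σ(formed) = 3019 kJ
ΔH = Σ(broken) − Σ(formed) = 2978 − 3019 = −41 kJ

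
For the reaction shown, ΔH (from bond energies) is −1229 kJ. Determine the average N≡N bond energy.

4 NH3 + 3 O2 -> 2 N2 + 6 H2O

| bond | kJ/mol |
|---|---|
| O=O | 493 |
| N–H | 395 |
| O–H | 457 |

D(N≡N) ≈ 982 kJ/mol

Let D be the N≡N bond energy.
Σ(broken) = 12×395 + 3×493 = 6219
Σ(formed) = 2×D + 12×457 = 5484 + 2D
ΔH = Σ(broken) − Σ(formed) = (6219) − (5484 + 2D) = +735 − 2D
Setting this equal to −1229 kJ gives 2D = 1964, so D = 982 kJ/mol.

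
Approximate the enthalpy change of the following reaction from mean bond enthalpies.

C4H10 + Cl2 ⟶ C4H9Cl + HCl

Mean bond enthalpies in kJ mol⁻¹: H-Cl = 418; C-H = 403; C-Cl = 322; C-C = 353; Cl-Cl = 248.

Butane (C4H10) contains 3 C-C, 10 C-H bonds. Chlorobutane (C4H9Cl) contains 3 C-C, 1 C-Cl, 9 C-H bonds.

ΔH ≈ −89 kJ

Bonds broken (reactants):
  C-C: 3 × 353 = 1059
  C-H: 10 × 403 = 4030
  Cl-Cl: 1 × 248 = 248
  Σ(broken) = 5337 kJ
Bonds formed (products):
  C-C: 3 × 353 = 1059
  C-Cl: 1 × 322 = 322
  C-H: 9 × 403 = 3627
  H-Cl: 1 × 418 = 418
  Σ(formed) = 5426 kJ
ΔH = Σ(broken) − Σ(formed) = 5337 − 5426 = −89 kJ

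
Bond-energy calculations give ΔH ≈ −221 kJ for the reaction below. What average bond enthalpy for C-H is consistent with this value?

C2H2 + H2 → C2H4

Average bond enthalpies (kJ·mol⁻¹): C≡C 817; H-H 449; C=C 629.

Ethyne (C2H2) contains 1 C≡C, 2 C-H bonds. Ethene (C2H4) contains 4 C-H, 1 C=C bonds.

D(C-H) ≈ 429 kJ/mol

Let D be the C-H bond energy.
Σ(broken) = 1×817 + 2×D + 1×449 = 1266 + 2D
Σ(formed) = 4×D + 1×629 = 629 + 4D
ΔH = Σ(broken) − Σ(formed) = (1266 + 2D) − (629 + 4D) = +637 − 2D
Setting this equal to −221 kJ gives 2D = 858, so D = 429 kJ/mol.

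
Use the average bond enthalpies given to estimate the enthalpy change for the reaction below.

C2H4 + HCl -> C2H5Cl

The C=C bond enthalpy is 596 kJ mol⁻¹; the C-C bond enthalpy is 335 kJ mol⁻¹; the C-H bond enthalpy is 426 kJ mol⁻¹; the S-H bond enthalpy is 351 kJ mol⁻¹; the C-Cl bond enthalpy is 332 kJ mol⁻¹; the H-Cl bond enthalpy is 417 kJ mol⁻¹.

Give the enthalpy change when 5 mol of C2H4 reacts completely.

ΔH = −400 kJ

Bonds broken (reactants):
  C-H: 4 × 426 = 1704
  C=C: 1 × 596 = 596
  H-Cl: 1 × 417 = 417
  Σ(broken) = 2717 kJ
Bonds formed (products):
  C-C: 1 × 335 = 335
  C-Cl: 1 × 332 = 332
  C-H: 5 × 426 = 2130
  Σ(formed) = 2797 kJ
ΔH = Σ(broken) − Σ(formed) = 2717 − 2797 = −80 kJ
For 5× the reaction as written: 5 × (−80) = −400 kJ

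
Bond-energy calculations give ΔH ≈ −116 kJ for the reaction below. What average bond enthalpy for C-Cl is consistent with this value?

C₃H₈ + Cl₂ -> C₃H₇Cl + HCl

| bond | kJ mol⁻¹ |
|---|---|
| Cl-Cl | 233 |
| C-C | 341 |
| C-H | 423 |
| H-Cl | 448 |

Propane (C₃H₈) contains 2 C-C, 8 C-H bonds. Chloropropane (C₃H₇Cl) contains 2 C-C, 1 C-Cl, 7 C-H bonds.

D(C-Cl) ≈ 324 kJ/mol

Let D be the C-Cl bond energy.
Σ(broken) = 2×341 + 8×423 + 1×233 = 4299
Σ(formed) = 2×341 + 1×D + 7×423 + 1×448 = 4091 + D
ΔH = Σ(broken) − Σ(formed) = (4299) − (4091 + D) = +208 − D
Setting this equal to −116 kJ gives D = 324 kJ/mol.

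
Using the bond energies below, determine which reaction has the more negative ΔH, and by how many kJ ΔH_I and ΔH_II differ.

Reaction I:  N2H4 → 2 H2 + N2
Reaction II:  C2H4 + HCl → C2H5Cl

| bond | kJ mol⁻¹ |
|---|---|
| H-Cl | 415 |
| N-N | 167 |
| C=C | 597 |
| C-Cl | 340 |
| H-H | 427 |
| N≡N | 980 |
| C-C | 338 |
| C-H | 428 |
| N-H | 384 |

Reaction I, by 37 kJ

Reaction I:
  Bonds broken (reactants):
    N-H: 4 × 384 = 1536
    N-N: 1 × 167 = 167
    Σ(broken) = 1703 kJ
  Bonds formed (products):
    H-H: 2 × 427 = 854
    N≡N: 1 × 980 = 980
    Σ(formed) = 1834 kJ
  ΔH_I = 1703 − 1834 = −131 kJ
Reaction II:
  Bonds broken (reactants):
    C-H: 4 × 428 = 1712
    C=C: 1 × 597 = 597
    H-Cl: 1 × 415 = 415
    Σ(broken) = 2724 kJ
  Bonds formed (products):
    C-C: 1 × 338 = 338
    C-Cl: 1 × 340 = 340
    C-H: 5 × 428 = 2140
    Σ(formed) = 2818 kJ
  ΔH_II = 2724 − 2818 = −94 kJ
ΔH_I − ΔH_II = −37 kJ, so reaction I has the more negative ΔH; |ΔH_I − ΔH_II| = 37 kJ.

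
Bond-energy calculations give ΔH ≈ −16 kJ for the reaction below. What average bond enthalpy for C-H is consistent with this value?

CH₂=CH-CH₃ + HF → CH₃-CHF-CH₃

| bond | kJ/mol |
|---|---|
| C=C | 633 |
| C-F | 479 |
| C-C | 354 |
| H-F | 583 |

Let D be the C-H bond energy.
Σ(broken) = 1×354 + 6×D + 1×633 + 1×583 = 1570 + 6D
Σ(formed) = 2×354 + 1×479 + 7×D = 1187 + 7D
ΔH = Σ(broken) − Σ(formed) = (1570 + 6D) − (1187 + 7D) = +383 − D
Setting this equal to −16 kJ gives D = 399 kJ/mol.

D(C-H) ≈ 399 kJ/mol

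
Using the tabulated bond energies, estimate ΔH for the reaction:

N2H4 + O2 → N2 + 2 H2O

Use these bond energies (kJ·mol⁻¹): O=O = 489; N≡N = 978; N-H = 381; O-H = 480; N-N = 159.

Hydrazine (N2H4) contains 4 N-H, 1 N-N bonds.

Bonds broken (reactants):
  N-H: 4 × 381 = 1524
  N-N: 1 × 159 = 159
  O=O: 1 × 489 = 489
  Σ(broken) = 2172 kJ
Bonds formed (products):
  N≡N: 1 × 978 = 978
  O-H: 4 × 480 = 1920
  Σ(formed) = 2898 kJ
ΔH = Σ(broken) − Σ(formed) = 2172 − 2898 = −726 kJ

ΔH ≈ −726 kJ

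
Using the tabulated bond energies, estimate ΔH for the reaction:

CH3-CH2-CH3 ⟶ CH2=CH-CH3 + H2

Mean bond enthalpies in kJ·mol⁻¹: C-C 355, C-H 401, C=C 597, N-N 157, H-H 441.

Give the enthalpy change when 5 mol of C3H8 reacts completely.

Bonds broken (reactants):
  C-C: 2 × 355 = 710
  C-H: 8 × 401 = 3208
  Σ(broken) = 3918 kJ
Bonds formed (products):
  C-C: 1 × 355 = 355
  C-H: 6 × 401 = 2406
  C=C: 1 × 597 = 597
  H-H: 1 × 441 = 441
  Σ(formed) = 3799 kJ
ΔH = Σ(broken) − Σ(formed) = 3918 − 3799 = +119 kJ
For 5× the reaction as written: 5 × (+119) = +595 kJ

ΔH = +595 kJ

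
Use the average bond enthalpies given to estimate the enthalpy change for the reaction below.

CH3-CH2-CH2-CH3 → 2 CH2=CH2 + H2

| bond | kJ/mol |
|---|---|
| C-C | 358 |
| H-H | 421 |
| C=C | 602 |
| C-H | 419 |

ΔH ≈ +287 kJ

Bonds broken (reactants):
  C-C: 3 × 358 = 1074
  C-H: 10 × 419 = 4190
  Σ(broken) = 5264 kJ
Bonds formed (products):
  C-H: 8 × 419 = 3352
  C=C: 2 × 602 = 1204
  H-H: 1 × 421 = 421
  Σ(formed) = 4977 kJ
ΔH = Σ(broken) − Σ(formed) = 5264 − 4977 = +287 kJ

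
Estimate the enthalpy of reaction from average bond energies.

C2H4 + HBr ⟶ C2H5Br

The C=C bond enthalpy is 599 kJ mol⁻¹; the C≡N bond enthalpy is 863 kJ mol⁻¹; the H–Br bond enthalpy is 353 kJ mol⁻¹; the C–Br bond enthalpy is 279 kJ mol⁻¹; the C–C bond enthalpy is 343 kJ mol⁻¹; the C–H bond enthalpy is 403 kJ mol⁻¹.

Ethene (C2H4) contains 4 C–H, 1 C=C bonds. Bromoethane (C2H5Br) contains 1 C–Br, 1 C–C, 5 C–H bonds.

Bonds broken (reactants):
  C–H: 4 × 403 = 1612
  C=C: 1 × 599 = 599
  H–Br: 1 × 353 = 353
  Σ(broken) = 2564 kJ
Bonds formed (products):
  C–Br: 1 × 279 = 279
  C–C: 1 × 343 = 343
  C–H: 5 × 403 = 2015
  Σ(formed) = 2637 kJ
ΔH = Σ(broken) − Σ(formed) = 2564 − 2637 = −73 kJ

ΔH ≈ −73 kJ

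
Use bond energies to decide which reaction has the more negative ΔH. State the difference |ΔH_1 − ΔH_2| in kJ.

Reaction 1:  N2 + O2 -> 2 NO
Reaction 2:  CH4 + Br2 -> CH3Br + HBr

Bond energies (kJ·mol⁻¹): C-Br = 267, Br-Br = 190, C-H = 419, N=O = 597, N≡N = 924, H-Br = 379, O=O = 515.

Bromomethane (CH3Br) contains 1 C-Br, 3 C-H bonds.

Reaction 1:
  Bonds broken (reactants):
    N≡N: 1 × 924 = 924
    O=O: 1 × 515 = 515
    Σ(broken) = 1439 kJ
  Bonds formed (products):
    N=O: 2 × 597 = 1194
    Σ(formed) = 1194 kJ
  ΔH_1 = 1439 − 1194 = +245 kJ
Reaction 2:
  Bonds broken (reactants):
    Br-Br: 1 × 190 = 190
    C-H: 4 × 419 = 1676
    Σ(broken) = 1866 kJ
  Bonds formed (products):
    C-Br: 1 × 267 = 267
    C-H: 3 × 419 = 1257
    H-Br: 1 × 379 = 379
    Σ(formed) = 1903 kJ
  ΔH_2 = 1866 − 1903 = −37 kJ
ΔH_1 − ΔH_2 = +282 kJ, so reaction 2 has the more negative ΔH; |ΔH_1 − ΔH_2| = 282 kJ.

Reaction 2, by 282 kJ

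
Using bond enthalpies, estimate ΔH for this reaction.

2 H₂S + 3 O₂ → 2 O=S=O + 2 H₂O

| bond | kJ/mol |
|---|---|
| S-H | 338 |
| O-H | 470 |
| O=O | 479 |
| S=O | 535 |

Bonds broken (reactants):
  O=O: 3 × 479 = 1437
  S-H: 4 × 338 = 1352
  Σ(broken) = 2789 kJ
Bonds formed (products):
  O-H: 4 × 470 = 1880
  S=O: 4 × 535 = 2140
  Σ(formed) = 4020 kJ
ΔH = Σ(broken) − Σ(formed) = 2789 − 4020 = −1231 kJ

ΔH ≈ −1231 kJ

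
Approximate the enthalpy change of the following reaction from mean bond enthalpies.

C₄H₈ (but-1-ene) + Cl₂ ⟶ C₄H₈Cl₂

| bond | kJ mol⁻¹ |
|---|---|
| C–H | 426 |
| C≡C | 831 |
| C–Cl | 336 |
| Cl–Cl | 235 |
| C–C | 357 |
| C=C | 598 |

ΔH ≈ −196 kJ

Bonds broken (reactants):
  C–C: 2 × 357 = 714
  C–H: 8 × 426 = 3408
  C=C: 1 × 598 = 598
  Cl–Cl: 1 × 235 = 235
  Σ(broken) = 4955 kJ
Bonds formed (products):
  C–C: 3 × 357 = 1071
  C–Cl: 2 × 336 = 672
  C–H: 8 × 426 = 3408
  Σ(formed) = 5151 kJ
ΔH = Σ(broken) − Σ(formed) = 4955 − 5151 = −196 kJ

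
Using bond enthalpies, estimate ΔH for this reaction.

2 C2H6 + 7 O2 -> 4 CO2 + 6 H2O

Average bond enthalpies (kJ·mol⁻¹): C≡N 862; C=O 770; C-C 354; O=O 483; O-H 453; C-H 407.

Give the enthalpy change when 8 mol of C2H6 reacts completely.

Bonds broken (reactants):
  C-C: 2 × 354 = 708
  C-H: 12 × 407 = 4884
  O=O: 7 × 483 = 3381
  Σ(broken) = 8973 kJ
Bonds formed (products):
  C=O: 8 × 770 = 6160
  O-H: 12 × 453 = 5436
  Σ(formed) = 11596 kJ
ΔH = Σ(broken) − Σ(formed) = 8973 − 11596 = −2623 kJ
For 4× the reaction as written: 4 × (−2623) = −10492 kJ

ΔH = −10492 kJ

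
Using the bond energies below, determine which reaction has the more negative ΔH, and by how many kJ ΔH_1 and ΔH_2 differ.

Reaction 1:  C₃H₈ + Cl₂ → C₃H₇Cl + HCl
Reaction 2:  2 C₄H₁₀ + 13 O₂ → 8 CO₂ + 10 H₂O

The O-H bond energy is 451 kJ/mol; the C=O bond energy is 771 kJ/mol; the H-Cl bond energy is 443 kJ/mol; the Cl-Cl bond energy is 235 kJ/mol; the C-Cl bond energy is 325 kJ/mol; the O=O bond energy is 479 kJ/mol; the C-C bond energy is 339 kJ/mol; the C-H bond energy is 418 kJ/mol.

Reaction 2, by 4620 kJ

Reaction 1:
  Bonds broken (reactants):
    C-C: 2 × 339 = 678
    C-H: 8 × 418 = 3344
    Cl-Cl: 1 × 235 = 235
    Σ(broken) = 4257 kJ
  Bonds formed (products):
    C-C: 2 × 339 = 678
    C-Cl: 1 × 325 = 325
    C-H: 7 × 418 = 2926
    H-Cl: 1 × 443 = 443
    Σ(formed) = 4372 kJ
  ΔH_1 = 4257 − 4372 = −115 kJ
Reaction 2:
  Bonds broken (reactants):
    C-C: 6 × 339 = 2034
    C-H: 20 × 418 = 8360
    O=O: 13 × 479 = 6227
    Σ(broken) = 16621 kJ
  Bonds formed (products):
    C=O: 16 × 771 = 12336
    O-H: 20 × 451 = 9020
    Σ(formed) = 21356 kJ
  ΔH_2 = 16621 − 21356 = −4735 kJ
ΔH_1 − ΔH_2 = +4620 kJ, so reaction 2 has the more negative ΔH; |ΔH_1 − ΔH_2| = 4620 kJ.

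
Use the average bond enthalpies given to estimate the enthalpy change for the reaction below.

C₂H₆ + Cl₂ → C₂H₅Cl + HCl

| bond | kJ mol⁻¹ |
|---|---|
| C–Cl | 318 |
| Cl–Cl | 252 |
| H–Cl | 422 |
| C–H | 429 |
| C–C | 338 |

ΔH ≈ −59 kJ

Bonds broken (reactants):
  C–C: 1 × 338 = 338
  C–H: 6 × 429 = 2574
  Cl–Cl: 1 × 252 = 252
  Σ(broken) = 3164 kJ
Bonds formed (products):
  C–C: 1 × 338 = 338
  C–Cl: 1 × 318 = 318
  C–H: 5 × 429 = 2145
  H–Cl: 1 × 422 = 422
  Σ(formed) = 3223 kJ
ΔH = Σ(broken) − Σ(formed) = 3164 − 3223 = −59 kJ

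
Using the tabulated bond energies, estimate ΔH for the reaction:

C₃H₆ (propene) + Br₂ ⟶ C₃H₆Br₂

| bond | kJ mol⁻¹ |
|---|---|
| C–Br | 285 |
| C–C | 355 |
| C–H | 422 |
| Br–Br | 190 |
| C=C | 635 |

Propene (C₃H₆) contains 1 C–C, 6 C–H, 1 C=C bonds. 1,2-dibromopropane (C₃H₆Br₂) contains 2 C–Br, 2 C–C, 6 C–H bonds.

ΔH ≈ −100 kJ

Bonds broken (reactants):
  Br–Br: 1 × 190 = 190
  C–C: 1 × 355 = 355
  C–H: 6 × 422 = 2532
  C=C: 1 × 635 = 635
  Σ(broken) = 3712 kJ
Bonds formed (products):
  C–Br: 2 × 285 = 570
  C–C: 2 × 355 = 710
  C–H: 6 × 422 = 2532
  Σ(formed) = 3812 kJ
ΔH = Σ(broken) − Σ(formed) = 3712 − 3812 = −100 kJ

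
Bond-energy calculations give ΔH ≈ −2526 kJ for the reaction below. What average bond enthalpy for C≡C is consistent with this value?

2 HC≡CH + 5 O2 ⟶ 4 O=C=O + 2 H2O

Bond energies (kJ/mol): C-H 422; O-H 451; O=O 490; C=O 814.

Let D be the C≡C bond energy.
Σ(broken) = 2×D + 4×422 + 5×490 = 4138 + 2D
Σ(formed) = 8×814 + 4×451 = 8316
ΔH = Σ(broken) − Σ(formed) = (4138 + 2D) − (8316) = −4178 + 2D
Setting this equal to −2526 kJ gives 2D = 1652, so D = 826 kJ/mol.

D(C≡C) ≈ 826 kJ/mol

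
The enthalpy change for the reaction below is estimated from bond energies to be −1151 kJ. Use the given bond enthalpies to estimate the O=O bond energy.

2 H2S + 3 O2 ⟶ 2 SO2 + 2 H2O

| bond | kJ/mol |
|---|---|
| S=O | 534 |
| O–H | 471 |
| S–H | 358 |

Let D be the O=O bond energy.
Σ(broken) = 3×D + 4×358 = 1432 + 3D
Σ(formed) = 4×471 + 4×534 = 4020
ΔH = Σ(broken) − Σ(formed) = (1432 + 3D) − (4020) = −2588 + 3D
Setting this equal to −1151 kJ gives 3D = 1437, so D = 479 kJ/mol.

D(O=O) ≈ 479 kJ/mol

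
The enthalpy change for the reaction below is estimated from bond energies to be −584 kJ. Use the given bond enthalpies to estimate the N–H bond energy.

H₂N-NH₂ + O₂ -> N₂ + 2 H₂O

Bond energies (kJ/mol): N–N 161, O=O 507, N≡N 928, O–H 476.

Let D be the N–H bond energy.
Σ(broken) = 4×D + 1×161 + 1×507 = 668 + 4D
Σ(formed) = 1×928 + 4×476 = 2832
ΔH = Σ(broken) − Σ(formed) = (668 + 4D) − (2832) = −2164 + 4D
Setting this equal to −584 kJ gives 4D = 1580, so D = 395 kJ/mol.

D(N–H) ≈ 395 kJ/mol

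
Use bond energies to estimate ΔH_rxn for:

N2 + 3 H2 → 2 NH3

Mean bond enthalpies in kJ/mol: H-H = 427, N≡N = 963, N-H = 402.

ΔH ≈ −168 kJ

Bonds broken (reactants):
  H-H: 3 × 427 = 1281
  N≡N: 1 × 963 = 963
  Σ(broken) = 2244 kJ
Bonds formed (products):
  N-H: 6 × 402 = 2412
  Σ(formed) = 2412 kJ
ΔH = Σ(broken) − Σ(formed) = 2244 − 2412 = −168 kJ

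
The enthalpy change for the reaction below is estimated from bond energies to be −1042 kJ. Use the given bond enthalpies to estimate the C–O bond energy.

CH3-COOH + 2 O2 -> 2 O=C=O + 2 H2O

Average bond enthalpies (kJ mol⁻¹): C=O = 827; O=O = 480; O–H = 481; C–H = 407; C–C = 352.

Let D be the C–O bond energy.
Σ(broken) = 1×352 + 3×407 + 1×D + 1×827 + 1×481 + 2×480 = 3841 + D
Σ(formed) = 4×827 + 4×481 = 5232
ΔH = Σ(broken) − Σ(formed) = (3841 + D) − (5232) = −1391 + D
Setting this equal to −1042 kJ gives D = 349 kJ/mol.

D(C–O) ≈ 349 kJ/mol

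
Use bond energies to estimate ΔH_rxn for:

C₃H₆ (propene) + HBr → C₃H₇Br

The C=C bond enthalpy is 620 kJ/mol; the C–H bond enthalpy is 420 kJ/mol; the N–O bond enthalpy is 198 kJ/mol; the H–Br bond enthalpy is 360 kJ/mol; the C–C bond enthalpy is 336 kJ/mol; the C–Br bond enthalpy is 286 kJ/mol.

ΔH ≈ −62 kJ

Bonds broken (reactants):
  C–C: 1 × 336 = 336
  C–H: 6 × 420 = 2520
  C=C: 1 × 620 = 620
  H–Br: 1 × 360 = 360
  Σ(broken) = 3836 kJ
Bonds formed (products):
  C–Br: 1 × 286 = 286
  C–C: 2 × 336 = 672
  C–H: 7 × 420 = 2940
  Σ(formed) = 3898 kJ
ΔH = Σ(broken) − Σ(formed) = 3836 − 3898 = −62 kJ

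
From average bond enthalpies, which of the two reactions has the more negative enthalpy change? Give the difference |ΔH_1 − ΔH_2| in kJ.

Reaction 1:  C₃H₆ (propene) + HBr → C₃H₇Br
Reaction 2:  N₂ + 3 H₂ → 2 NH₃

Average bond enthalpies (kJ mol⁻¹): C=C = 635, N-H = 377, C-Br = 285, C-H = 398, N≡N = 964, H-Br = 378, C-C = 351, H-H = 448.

Reaction 1:
  Bonds broken (reactants):
    C-C: 1 × 351 = 351
    C-H: 6 × 398 = 2388
    C=C: 1 × 635 = 635
    H-Br: 1 × 378 = 378
    Σ(broken) = 3752 kJ
  Bonds formed (products):
    C-Br: 1 × 285 = 285
    C-C: 2 × 351 = 702
    C-H: 7 × 398 = 2786
    Σ(formed) = 3773 kJ
  ΔH_1 = 3752 − 3773 = −21 kJ
Reaction 2:
  Bonds broken (reactants):
    H-H: 3 × 448 = 1344
    N≡N: 1 × 964 = 964
    Σ(broken) = 2308 kJ
  Bonds formed (products):
    N-H: 6 × 377 = 2262
    Σ(formed) = 2262 kJ
  ΔH_2 = 2308 − 2262 = +46 kJ
ΔH_1 − ΔH_2 = −67 kJ, so reaction 1 has the more negative ΔH; |ΔH_1 − ΔH_2| = 67 kJ.

Reaction 1, by 67 kJ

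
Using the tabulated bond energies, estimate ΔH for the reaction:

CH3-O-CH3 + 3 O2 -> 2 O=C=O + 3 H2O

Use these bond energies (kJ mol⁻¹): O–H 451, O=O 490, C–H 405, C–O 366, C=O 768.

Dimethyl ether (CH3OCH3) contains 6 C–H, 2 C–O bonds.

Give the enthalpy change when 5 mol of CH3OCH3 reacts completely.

ΔH = −5730 kJ

Bonds broken (reactants):
  C–H: 6 × 405 = 2430
  C–O: 2 × 366 = 732
  O=O: 3 × 490 = 1470
  Σ(broken) = 4632 kJ
Bonds formed (products):
  C=O: 4 × 768 = 3072
  O–H: 6 × 451 = 2706
  Σ(formed) = 5778 kJ
ΔH = Σ(broken) − Σ(formed) = 4632 − 5778 = −1146 kJ
For 5× the reaction as written: 5 × (−1146) = −5730 kJ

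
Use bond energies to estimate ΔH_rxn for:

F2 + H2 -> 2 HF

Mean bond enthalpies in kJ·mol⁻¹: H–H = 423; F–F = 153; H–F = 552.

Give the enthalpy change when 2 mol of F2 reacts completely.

ΔH = −1056 kJ

Bonds broken (reactants):
  F–F: 1 × 153 = 153
  H–H: 1 × 423 = 423
  Σ(broken) = 576 kJ
Bonds formed (products):
  H–F: 2 × 552 = 1104
  Σ(formed) = 1104 kJ
ΔH = Σ(broken) − Σ(formed) = 576 − 1104 = −528 kJ
For 2× the reaction as written: 2 × (−528) = −1056 kJ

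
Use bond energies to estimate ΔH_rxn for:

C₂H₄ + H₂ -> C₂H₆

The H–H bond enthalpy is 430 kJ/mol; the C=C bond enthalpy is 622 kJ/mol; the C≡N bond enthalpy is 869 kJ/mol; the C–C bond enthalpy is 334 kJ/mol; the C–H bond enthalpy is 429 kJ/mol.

Bonds broken (reactants):
  C–H: 4 × 429 = 1716
  C=C: 1 × 622 = 622
  H–H: 1 × 430 = 430
  Σ(broken) = 2768 kJ
Bonds formed (products):
  C–C: 1 × 334 = 334
  C–H: 6 × 429 = 2574
  Σ(formed) = 2908 kJ
ΔH = Σ(broken) − Σ(formed) = 2768 − 2908 = −140 kJ

ΔH ≈ −140 kJ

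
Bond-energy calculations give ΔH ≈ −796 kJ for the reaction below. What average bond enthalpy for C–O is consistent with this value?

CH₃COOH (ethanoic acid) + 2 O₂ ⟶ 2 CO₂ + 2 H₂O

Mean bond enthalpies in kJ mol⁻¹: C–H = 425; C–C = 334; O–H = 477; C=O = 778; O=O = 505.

Let D be the C–O bond energy.
Σ(broken) = 1×334 + 3×425 + 1×D + 1×778 + 1×477 + 2×505 = 3874 + D
Σ(formed) = 4×778 + 4×477 = 5020
ΔH = Σ(broken) − Σ(formed) = (3874 + D) − (5020) = −1146 + D
Setting this equal to −796 kJ gives D = 350 kJ/mol.

D(C–O) ≈ 350 kJ/mol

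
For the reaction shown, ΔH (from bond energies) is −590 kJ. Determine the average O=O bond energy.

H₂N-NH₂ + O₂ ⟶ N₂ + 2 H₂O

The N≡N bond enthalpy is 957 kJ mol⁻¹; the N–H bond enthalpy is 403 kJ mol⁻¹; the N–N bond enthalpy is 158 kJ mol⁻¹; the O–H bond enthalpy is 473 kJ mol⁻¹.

Let D be the O=O bond energy.
Σ(broken) = 4×403 + 1×158 + 1×D = 1770 + D
Σ(formed) = 1×957 + 4×473 = 2849
ΔH = Σ(broken) − Σ(formed) = (1770 + D) − (2849) = −1079 + D
Setting this equal to −590 kJ gives D = 489 kJ/mol.

D(O=O) ≈ 489 kJ/mol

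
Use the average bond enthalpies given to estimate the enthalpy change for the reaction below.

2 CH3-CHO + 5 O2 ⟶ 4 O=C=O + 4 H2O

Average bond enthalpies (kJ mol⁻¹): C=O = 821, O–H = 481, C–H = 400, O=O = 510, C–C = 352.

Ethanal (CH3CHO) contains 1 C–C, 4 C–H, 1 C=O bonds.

Bonds broken (reactants):
  C–C: 2 × 352 = 704
  C–H: 8 × 400 = 3200
  C=O: 2 × 821 = 1642
  O=O: 5 × 510 = 2550
  Σ(broken) = 8096 kJ
Bonds formed (products):
  C=O: 8 × 821 = 6568
  O–H: 8 × 481 = 3848
  Σ(formed) = 10416 kJ
ΔH = Σ(broken) − Σ(formed) = 8096 − 10416 = −2320 kJ

ΔH ≈ −2320 kJ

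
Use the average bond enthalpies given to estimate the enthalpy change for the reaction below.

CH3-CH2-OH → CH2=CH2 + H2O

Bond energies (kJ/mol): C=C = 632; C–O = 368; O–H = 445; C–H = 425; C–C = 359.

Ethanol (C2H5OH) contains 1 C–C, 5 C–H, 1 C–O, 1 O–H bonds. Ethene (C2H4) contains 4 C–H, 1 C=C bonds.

ΔH ≈ +75 kJ

Bonds broken (reactants):
  C–C: 1 × 359 = 359
  C–H: 5 × 425 = 2125
  C–O: 1 × 368 = 368
  O–H: 1 × 445 = 445
  Σ(broken) = 3297 kJ
Bonds formed (products):
  C–H: 4 × 425 = 1700
  C=C: 1 × 632 = 632
  O–H: 2 × 445 = 890
  Σ(formed) = 3222 kJ
ΔH = Σ(broken) − Σ(formed) = 3297 − 3222 = +75 kJ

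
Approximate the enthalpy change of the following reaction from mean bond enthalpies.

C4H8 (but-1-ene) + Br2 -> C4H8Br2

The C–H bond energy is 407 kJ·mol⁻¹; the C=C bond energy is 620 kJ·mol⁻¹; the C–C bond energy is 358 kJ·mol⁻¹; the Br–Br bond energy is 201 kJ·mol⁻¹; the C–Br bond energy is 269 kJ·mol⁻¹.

Bonds broken (reactants):
  Br–Br: 1 × 201 = 201
  C–C: 2 × 358 = 716
  C–H: 8 × 407 = 3256
  C=C: 1 × 620 = 620
  Σ(broken) = 4793 kJ
Bonds formed (products):
  C–Br: 2 × 269 = 538
  C–C: 3 × 358 = 1074
  C–H: 8 × 407 = 3256
  Σ(formed) = 4868 kJ
ΔH = Σ(broken) − Σ(formed) = 4793 − 4868 = −75 kJ

ΔH ≈ −75 kJ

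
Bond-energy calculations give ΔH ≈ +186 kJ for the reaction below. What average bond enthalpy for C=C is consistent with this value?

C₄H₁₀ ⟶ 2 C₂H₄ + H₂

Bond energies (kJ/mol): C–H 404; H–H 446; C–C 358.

D(C=C) ≈ 625 kJ/mol

Let D be the C=C bond energy.
Σ(broken) = 3×358 + 10×404 = 5114
Σ(formed) = 8×404 + 2×D + 1×446 = 3678 + 2D
ΔH = Σ(broken) − Σ(formed) = (5114) − (3678 + 2D) = +1436 − 2D
Setting this equal to +186 kJ gives 2D = 1250, so D = 625 kJ/mol.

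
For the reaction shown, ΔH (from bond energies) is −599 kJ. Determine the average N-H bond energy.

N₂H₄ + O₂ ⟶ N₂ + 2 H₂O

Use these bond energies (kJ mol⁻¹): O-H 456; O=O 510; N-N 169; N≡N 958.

Let D be the N-H bond energy.
Σ(broken) = 4×D + 1×169 + 1×510 = 679 + 4D
Σ(formed) = 1×958 + 4×456 = 2782
ΔH = Σ(broken) − Σ(formed) = (679 + 4D) − (2782) = −2103 + 4D
Setting this equal to −599 kJ gives 4D = 1504, so D = 376 kJ/mol.

D(N-H) ≈ 376 kJ/mol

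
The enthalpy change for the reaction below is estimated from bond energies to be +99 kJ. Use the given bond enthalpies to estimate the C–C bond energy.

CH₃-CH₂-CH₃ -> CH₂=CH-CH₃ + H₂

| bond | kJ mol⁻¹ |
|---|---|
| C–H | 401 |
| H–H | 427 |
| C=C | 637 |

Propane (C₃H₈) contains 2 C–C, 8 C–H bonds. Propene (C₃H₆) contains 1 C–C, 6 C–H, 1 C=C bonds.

D(C–C) ≈ 361 kJ/mol

Let D be the C–C bond energy.
Σ(broken) = 2×D + 8×401 = 3208 + 2D
Σ(formed) = 1×D + 6×401 + 1×637 + 1×427 = 3470 + D
ΔH = Σ(broken) − Σ(formed) = (3208 + 2D) − (3470 + D) = −262 + D
Setting this equal to +99 kJ gives D = 361 kJ/mol.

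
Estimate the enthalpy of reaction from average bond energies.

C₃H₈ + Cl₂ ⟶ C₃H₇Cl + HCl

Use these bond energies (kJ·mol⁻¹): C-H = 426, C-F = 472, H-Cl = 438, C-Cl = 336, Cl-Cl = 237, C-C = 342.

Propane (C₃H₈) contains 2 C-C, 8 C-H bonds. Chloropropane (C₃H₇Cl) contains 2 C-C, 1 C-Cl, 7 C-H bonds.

Bonds broken (reactants):
  C-C: 2 × 342 = 684
  C-H: 8 × 426 = 3408
  Cl-Cl: 1 × 237 = 237
  Σ(broken) = 4329 kJ
Bonds formed (products):
  C-C: 2 × 342 = 684
  C-Cl: 1 × 336 = 336
  C-H: 7 × 426 = 2982
  H-Cl: 1 × 438 = 438
  Σ(formed) = 4440 kJ
ΔH = Σ(broken) − Σ(formed) = 4329 − 4440 = −111 kJ

ΔH ≈ −111 kJ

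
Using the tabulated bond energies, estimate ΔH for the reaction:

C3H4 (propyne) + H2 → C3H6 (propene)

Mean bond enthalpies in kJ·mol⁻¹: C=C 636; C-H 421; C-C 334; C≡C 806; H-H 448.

Bonds broken (reactants):
  C≡C: 1 × 806 = 806
  C-C: 1 × 334 = 334
  C-H: 4 × 421 = 1684
  H-H: 1 × 448 = 448
  Σ(broken) = 3272 kJ
Bonds formed (products):
  C-C: 1 × 334 = 334
  C-H: 6 × 421 = 2526
  C=C: 1 × 636 = 636
  Σ(formed) = 3496 kJ
ΔH = Σ(broken) − Σ(formed) = 3272 − 3496 = −224 kJ

ΔH ≈ −224 kJ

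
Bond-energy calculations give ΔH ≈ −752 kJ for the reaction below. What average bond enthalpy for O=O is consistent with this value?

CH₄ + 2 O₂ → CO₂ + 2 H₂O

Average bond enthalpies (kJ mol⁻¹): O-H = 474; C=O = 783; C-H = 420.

D(O=O) ≈ 515 kJ/mol

Let D be the O=O bond energy.
Σ(broken) = 4×420 + 2×D = 1680 + 2D
Σ(formed) = 2×783 + 4×474 = 3462
ΔH = Σ(broken) − Σ(formed) = (1680 + 2D) − (3462) = −1782 + 2D
Setting this equal to −752 kJ gives 2D = 1030, so D = 515 kJ/mol.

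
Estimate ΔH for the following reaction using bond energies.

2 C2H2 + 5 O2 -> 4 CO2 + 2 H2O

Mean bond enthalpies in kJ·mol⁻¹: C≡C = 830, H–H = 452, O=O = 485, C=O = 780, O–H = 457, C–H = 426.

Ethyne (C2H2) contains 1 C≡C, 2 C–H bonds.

Bonds broken (reactants):
  C≡C: 2 × 830 = 1660
  C–H: 4 × 426 = 1704
  O=O: 5 × 485 = 2425
  Σ(broken) = 5789 kJ
Bonds formed (products):
  C=O: 8 × 780 = 6240
  O–H: 4 × 457 = 1828
  Σ(formed) = 8068 kJ
ΔH = Σ(broken) − Σ(formed) = 5789 − 8068 = −2279 kJ

ΔH ≈ −2279 kJ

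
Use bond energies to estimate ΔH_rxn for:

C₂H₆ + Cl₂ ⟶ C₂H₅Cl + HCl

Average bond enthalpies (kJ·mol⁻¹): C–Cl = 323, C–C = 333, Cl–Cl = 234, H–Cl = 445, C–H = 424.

Bonds broken (reactants):
  C–C: 1 × 333 = 333
  C–H: 6 × 424 = 2544
  Cl–Cl: 1 × 234 = 234
  Σ(broken) = 3111 kJ
Bonds formed (products):
  C–C: 1 × 333 = 333
  C–Cl: 1 × 323 = 323
  C–H: 5 × 424 = 2120
  H–Cl: 1 × 445 = 445
  Σ(formed) = 3221 kJ
ΔH = Σ(broken) − Σ(formed) = 3111 − 3221 = −110 kJ

ΔH ≈ −110 kJ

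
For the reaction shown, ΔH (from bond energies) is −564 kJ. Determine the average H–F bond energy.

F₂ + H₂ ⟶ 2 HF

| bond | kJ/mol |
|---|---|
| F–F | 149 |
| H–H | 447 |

D(H–F) ≈ 580 kJ/mol

Let D be the H–F bond energy.
Σ(broken) = 1×149 + 1×447 = 596
Σ(formed) = 2×D = 2D
ΔH = Σ(broken) − Σ(formed) = (596) − (2D) = +596 − 2D
Setting this equal to −564 kJ gives 2D = 1160, so D = 580 kJ/mol.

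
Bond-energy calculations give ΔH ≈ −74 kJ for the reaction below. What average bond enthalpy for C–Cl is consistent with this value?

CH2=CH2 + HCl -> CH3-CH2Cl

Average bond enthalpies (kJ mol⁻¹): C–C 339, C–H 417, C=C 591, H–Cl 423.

D(C–Cl) ≈ 332 kJ/mol

Let D be the C–Cl bond energy.
Σ(broken) = 4×417 + 1×591 + 1×423 = 2682
Σ(formed) = 1×339 + 1×D + 5×417 = 2424 + D
ΔH = Σ(broken) − Σ(formed) = (2682) − (2424 + D) = +258 − D
Setting this equal to −74 kJ gives D = 332 kJ/mol.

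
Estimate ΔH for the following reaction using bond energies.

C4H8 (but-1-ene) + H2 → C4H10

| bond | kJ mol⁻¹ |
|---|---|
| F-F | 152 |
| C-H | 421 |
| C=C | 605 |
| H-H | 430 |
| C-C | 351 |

ΔH ≈ −158 kJ

Bonds broken (reactants):
  C-C: 2 × 351 = 702
  C-H: 8 × 421 = 3368
  C=C: 1 × 605 = 605
  H-H: 1 × 430 = 430
  Σ(broken) = 5105 kJ
Bonds formed (products):
  C-C: 3 × 351 = 1053
  C-H: 10 × 421 = 4210
  Σ(formed) = 5263 kJ
ΔH = Σ(broken) − Σ(formed) = 5105 − 5263 = −158 kJ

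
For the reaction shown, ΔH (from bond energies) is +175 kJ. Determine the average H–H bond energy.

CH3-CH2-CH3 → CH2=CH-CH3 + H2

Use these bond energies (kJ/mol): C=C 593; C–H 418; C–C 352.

D(H–H) ≈ 420 kJ/mol

Let D be the H–H bond energy.
Σ(broken) = 2×352 + 8×418 = 4048
Σ(formed) = 1×352 + 6×418 + 1×593 + 1×D = 3453 + D
ΔH = Σ(broken) − Σ(formed) = (4048) − (3453 + D) = +595 − D
Setting this equal to +175 kJ gives D = 420 kJ/mol.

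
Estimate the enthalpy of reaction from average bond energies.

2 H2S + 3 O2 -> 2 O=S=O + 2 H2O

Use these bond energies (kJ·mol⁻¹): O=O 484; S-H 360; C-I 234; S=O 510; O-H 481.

Bonds broken (reactants):
  O=O: 3 × 484 = 1452
  S-H: 4 × 360 = 1440
  Σ(broken) = 2892 kJ
Bonds formed (products):
  O-H: 4 × 481 = 1924
  S=O: 4 × 510 = 2040
  Σ(formed) = 3964 kJ
ΔH = Σ(broken) − Σ(formed) = 2892 − 3964 = −1072 kJ

ΔH ≈ −1072 kJ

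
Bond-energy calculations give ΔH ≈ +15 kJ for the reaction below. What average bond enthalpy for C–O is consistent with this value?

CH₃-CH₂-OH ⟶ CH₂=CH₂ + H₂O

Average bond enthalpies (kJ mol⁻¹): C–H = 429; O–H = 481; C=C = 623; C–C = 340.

Let D be the C–O bond energy.
Σ(broken) = 1×340 + 5×429 + 1×D + 1×481 = 2966 + D
Σ(formed) = 4×429 + 1×623 + 2×481 = 3301
ΔH = Σ(broken) − Σ(formed) = (2966 + D) − (3301) = −335 + D
Setting this equal to +15 kJ gives D = 350 kJ/mol.

D(C–O) ≈ 350 kJ/mol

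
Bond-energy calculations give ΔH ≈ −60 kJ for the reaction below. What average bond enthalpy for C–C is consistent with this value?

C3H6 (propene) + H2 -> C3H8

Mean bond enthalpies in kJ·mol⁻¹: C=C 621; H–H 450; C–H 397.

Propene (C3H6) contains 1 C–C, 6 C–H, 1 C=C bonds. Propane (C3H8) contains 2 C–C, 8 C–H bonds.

Let D be the C–C bond energy.
Σ(broken) = 1×D + 6×397 + 1×621 + 1×450 = 3453 + D
Σ(formed) = 2×D + 8×397 = 3176 + 2D
ΔH = Σ(broken) − Σ(formed) = (3453 + D) − (3176 + 2D) = +277 − D
Setting this equal to −60 kJ gives D = 337 kJ/mol.

D(C–C) ≈ 337 kJ/mol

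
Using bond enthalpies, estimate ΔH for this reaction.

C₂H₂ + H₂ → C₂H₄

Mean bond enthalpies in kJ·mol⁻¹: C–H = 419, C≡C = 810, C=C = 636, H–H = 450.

ΔH ≈ −214 kJ

Bonds broken (reactants):
  C≡C: 1 × 810 = 810
  C–H: 2 × 419 = 838
  H–H: 1 × 450 = 450
  Σ(broken) = 2098 kJ
Bonds formed (products):
  C–H: 4 × 419 = 1676
  C=C: 1 × 636 = 636
  Σ(formed) = 2312 kJ
ΔH = Σ(broken) − Σ(formed) = 2098 − 2312 = −214 kJ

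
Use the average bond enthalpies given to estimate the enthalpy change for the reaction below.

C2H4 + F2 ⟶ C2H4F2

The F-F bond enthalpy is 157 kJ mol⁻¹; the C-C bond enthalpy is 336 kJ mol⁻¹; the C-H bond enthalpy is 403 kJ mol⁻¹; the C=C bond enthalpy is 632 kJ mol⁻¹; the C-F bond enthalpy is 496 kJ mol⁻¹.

Bonds broken (reactants):
  C-H: 4 × 403 = 1612
  C=C: 1 × 632 = 632
  F-F: 1 × 157 = 157
  Σ(broken) = 2401 kJ
Bonds formed (products):
  C-C: 1 × 336 = 336
  C-F: 2 × 496 = 992
  C-H: 4 × 403 = 1612
  Σ(formed) = 2940 kJ
ΔH = Σ(broken) − Σ(formed) = 2401 − 2940 = −539 kJ

ΔH ≈ −539 kJ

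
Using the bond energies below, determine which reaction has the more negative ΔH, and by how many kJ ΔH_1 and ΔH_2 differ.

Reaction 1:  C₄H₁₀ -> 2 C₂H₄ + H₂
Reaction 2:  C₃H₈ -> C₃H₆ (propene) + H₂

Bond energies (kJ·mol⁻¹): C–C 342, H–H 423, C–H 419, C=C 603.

Reaction 1:
  Bonds broken (reactants):
    C–C: 3 × 342 = 1026
    C–H: 10 × 419 = 4190
    Σ(broken) = 5216 kJ
  Bonds formed (products):
    C–H: 8 × 419 = 3352
    C=C: 2 × 603 = 1206
    H–H: 1 × 423 = 423
    Σ(formed) = 4981 kJ
  ΔH_1 = 5216 − 4981 = +235 kJ
Reaction 2:
  Bonds broken (reactants):
    C–C: 2 × 342 = 684
    C–H: 8 × 419 = 3352
    Σ(broken) = 4036 kJ
  Bonds formed (products):
    C–C: 1 × 342 = 342
    C–H: 6 × 419 = 2514
    C=C: 1 × 603 = 603
    H–H: 1 × 423 = 423
    Σ(formed) = 3882 kJ
  ΔH_2 = 4036 − 3882 = +154 kJ
ΔH_1 − ΔH_2 = +81 kJ, so reaction 2 has the more negative ΔH; |ΔH_1 − ΔH_2| = 81 kJ.

Reaction 2, by 81 kJ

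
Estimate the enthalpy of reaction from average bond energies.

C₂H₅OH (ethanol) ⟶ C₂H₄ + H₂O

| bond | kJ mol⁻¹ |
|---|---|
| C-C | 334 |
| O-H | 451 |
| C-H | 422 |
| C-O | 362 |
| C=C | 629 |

ΔH ≈ +38 kJ

Bonds broken (reactants):
  C-C: 1 × 334 = 334
  C-H: 5 × 422 = 2110
  C-O: 1 × 362 = 362
  O-H: 1 × 451 = 451
  Σ(broken) = 3257 kJ
Bonds formed (products):
  C-H: 4 × 422 = 1688
  C=C: 1 × 629 = 629
  O-H: 2 × 451 = 902
  Σ(formed) = 3219 kJ
ΔH = Σ(broken) − Σ(formed) = 3257 − 3219 = +38 kJ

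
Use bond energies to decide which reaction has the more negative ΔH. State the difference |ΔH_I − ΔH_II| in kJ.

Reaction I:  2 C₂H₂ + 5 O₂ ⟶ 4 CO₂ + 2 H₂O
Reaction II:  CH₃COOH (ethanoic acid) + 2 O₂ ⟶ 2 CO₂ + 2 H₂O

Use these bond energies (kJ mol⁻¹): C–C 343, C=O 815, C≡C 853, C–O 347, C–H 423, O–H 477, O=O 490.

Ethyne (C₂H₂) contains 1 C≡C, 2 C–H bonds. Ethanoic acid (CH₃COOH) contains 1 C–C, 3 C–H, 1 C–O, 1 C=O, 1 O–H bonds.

Reaction I, by 1643 kJ

Reaction I:
  Bonds broken (reactants):
    C≡C: 2 × 853 = 1706
    C–H: 4 × 423 = 1692
    O=O: 5 × 490 = 2450
    Σ(broken) = 5848 kJ
  Bonds formed (products):
    C=O: 8 × 815 = 6520
    O–H: 4 × 477 = 1908
    Σ(formed) = 8428 kJ
  ΔH_I = 5848 − 8428 = −2580 kJ
Reaction II:
  Bonds broken (reactants):
    C–C: 1 × 343 = 343
    C–H: 3 × 423 = 1269
    C–O: 1 × 347 = 347
    C=O: 1 × 815 = 815
    O–H: 1 × 477 = 477
    O=O: 2 × 490 = 980
    Σ(broken) = 4231 kJ
  Bonds formed (products):
    C=O: 4 × 815 = 3260
    O–H: 4 × 477 = 1908
    Σ(formed) = 5168 kJ
  ΔH_II = 4231 − 5168 = −937 kJ
ΔH_I − ΔH_II = −1643 kJ, so reaction I has the more negative ΔH; |ΔH_I − ΔH_II| = 1643 kJ.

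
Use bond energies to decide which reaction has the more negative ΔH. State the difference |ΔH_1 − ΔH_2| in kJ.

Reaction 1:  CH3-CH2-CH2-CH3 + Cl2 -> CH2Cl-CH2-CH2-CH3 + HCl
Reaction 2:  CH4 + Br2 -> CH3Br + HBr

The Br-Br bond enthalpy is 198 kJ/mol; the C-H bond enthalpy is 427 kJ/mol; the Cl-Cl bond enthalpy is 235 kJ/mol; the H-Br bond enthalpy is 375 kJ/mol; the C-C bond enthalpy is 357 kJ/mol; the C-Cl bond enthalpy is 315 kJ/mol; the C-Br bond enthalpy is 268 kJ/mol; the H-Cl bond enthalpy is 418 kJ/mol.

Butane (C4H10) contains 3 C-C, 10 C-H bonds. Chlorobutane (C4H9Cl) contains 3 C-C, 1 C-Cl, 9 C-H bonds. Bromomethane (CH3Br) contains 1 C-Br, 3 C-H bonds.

Reaction 1, by 53 kJ

Reaction 1:
  Bonds broken (reactants):
    C-C: 3 × 357 = 1071
    C-H: 10 × 427 = 4270
    Cl-Cl: 1 × 235 = 235
    Σ(broken) = 5576 kJ
  Bonds formed (products):
    C-C: 3 × 357 = 1071
    C-Cl: 1 × 315 = 315
    C-H: 9 × 427 = 3843
    H-Cl: 1 × 418 = 418
    Σ(formed) = 5647 kJ
  ΔH_1 = 5576 − 5647 = −71 kJ
Reaction 2:
  Bonds broken (reactants):
    Br-Br: 1 × 198 = 198
    C-H: 4 × 427 = 1708
    Σ(broken) = 1906 kJ
  Bonds formed (products):
    C-Br: 1 × 268 = 268
    C-H: 3 × 427 = 1281
    H-Br: 1 × 375 = 375
    Σ(formed) = 1924 kJ
  ΔH_2 = 1906 − 1924 = −18 kJ
ΔH_1 − ΔH_2 = −53 kJ, so reaction 1 has the more negative ΔH; |ΔH_1 − ΔH_2| = 53 kJ.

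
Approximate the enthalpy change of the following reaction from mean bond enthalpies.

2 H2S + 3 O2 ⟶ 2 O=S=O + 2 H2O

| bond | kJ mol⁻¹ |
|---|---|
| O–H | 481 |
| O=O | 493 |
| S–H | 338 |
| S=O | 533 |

Bonds broken (reactants):
  O=O: 3 × 493 = 1479
  S–H: 4 × 338 = 1352
  Σ(broken) = 2831 kJ
Bonds formed (products):
  O–H: 4 × 481 = 1924
  S=O: 4 × 533 = 2132
  Σ(formed) = 4056 kJ
ΔH = Σ(broken) − Σ(formed) = 2831 − 4056 = −1225 kJ

ΔH ≈ −1225 kJ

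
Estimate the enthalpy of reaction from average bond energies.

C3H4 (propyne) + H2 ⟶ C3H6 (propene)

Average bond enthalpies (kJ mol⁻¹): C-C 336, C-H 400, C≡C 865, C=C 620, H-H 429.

Bonds broken (reactants):
  C≡C: 1 × 865 = 865
  C-C: 1 × 336 = 336
  C-H: 4 × 400 = 1600
  H-H: 1 × 429 = 429
  Σ(broken) = 3230 kJ
Bonds formed (products):
  C-C: 1 × 336 = 336
  C-H: 6 × 400 = 2400
  C=C: 1 × 620 = 620
  Σ(formed) = 3356 kJ
ΔH = Σ(broken) − Σ(formed) = 3230 − 3356 = −126 kJ

ΔH ≈ −126 kJ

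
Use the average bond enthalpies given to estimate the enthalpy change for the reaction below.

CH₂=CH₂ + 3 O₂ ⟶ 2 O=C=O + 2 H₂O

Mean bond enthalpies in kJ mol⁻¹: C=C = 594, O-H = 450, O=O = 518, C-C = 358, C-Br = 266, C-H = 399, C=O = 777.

Bonds broken (reactants):
  C-H: 4 × 399 = 1596
  C=C: 1 × 594 = 594
  O=O: 3 × 518 = 1554
  Σ(broken) = 3744 kJ
Bonds formed (products):
  C=O: 4 × 777 = 3108
  O-H: 4 × 450 = 1800
  Σ(formed) = 4908 kJ
ΔH = Σ(broken) − Σ(formed) = 3744 − 4908 = −1164 kJ

ΔH ≈ −1164 kJ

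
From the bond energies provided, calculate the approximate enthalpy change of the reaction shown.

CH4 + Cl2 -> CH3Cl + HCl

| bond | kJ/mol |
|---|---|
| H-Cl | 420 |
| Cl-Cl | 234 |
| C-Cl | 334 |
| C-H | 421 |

ΔH ≈ −99 kJ

Bonds broken (reactants):
  C-H: 4 × 421 = 1684
  Cl-Cl: 1 × 234 = 234
  Σ(broken) = 1918 kJ
Bonds formed (products):
  C-Cl: 1 × 334 = 334
  C-H: 3 × 421 = 1263
  H-Cl: 1 × 420 = 420
  Σ(formed) = 2017 kJ
ΔH = Σ(broken) − Σ(formed) = 1918 − 2017 = −99 kJ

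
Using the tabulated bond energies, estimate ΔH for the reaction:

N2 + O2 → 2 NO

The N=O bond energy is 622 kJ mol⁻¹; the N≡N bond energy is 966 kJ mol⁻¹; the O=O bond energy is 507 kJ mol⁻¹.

ΔH ≈ +229 kJ

Bonds broken (reactants):
  N≡N: 1 × 966 = 966
  O=O: 1 × 507 = 507
  Σ(broken) = 1473 kJ
Bonds formed (products):
  N=O: 2 × 622 = 1244
  Σ(formed) = 1244 kJ
ΔH = Σ(broken) − Σ(formed) = 1473 − 1244 = +229 kJ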